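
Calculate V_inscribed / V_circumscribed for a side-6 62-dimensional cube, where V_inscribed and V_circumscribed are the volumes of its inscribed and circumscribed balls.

V_in/V_out = n^(-n/2) = 62^(-62/2) ≈ 2.72808e-56.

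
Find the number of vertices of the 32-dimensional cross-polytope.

Number of vertices = 2n = 64.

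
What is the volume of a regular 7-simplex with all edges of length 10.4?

V_7 = √(8) · 10.4^7 / (7! · 2^(7/2)) ≈ 652.744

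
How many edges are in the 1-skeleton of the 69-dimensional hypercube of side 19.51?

The 69-cube has n·2^(n-1) = 69·2^68 = 69·295147905179352825856 = 20365205457375344984064 edges.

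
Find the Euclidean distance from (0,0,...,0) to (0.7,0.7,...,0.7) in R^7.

d = √(0.7² + 0.7² + ... + 0.7²) [7 terms] = √(7·0.7²) = 0.7√7 ≈ 1.85203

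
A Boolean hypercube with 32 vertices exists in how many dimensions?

Since 2^n = 32, we have n = 5.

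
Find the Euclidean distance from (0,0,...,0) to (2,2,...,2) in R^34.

The space diagonal of an n-cube of side s is s√n. Here 2·√34 ≈ 11.6619.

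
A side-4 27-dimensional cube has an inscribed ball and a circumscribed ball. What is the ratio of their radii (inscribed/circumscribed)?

For an n-cube of any side s, the inradius is s/2 and the circumradius is s√n/2, so the ratio is 1/√27 ≈ 0.19245.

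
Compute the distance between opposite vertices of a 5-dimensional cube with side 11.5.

d = √(11.5² + 11.5² + ... + 11.5²) [5 terms] = √(5·11.5²) = 11.5√5 ≈ 25.7148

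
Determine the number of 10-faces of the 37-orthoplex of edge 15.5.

Number of 10-faces = 2^(10+1) · C(37,10+1) = 2048 · 854992152 = 1751023927296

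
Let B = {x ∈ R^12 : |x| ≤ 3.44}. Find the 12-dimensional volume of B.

V_12(3.44) = π^(12/2) · (3.44)^12 / Γ(12/2 + 1) ≈ 3.66664e+06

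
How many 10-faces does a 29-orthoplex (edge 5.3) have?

f_10(29-orthoplex) = 2^11 · (29 choose 11) = 70855249920.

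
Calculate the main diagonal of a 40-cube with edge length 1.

Diagonal = √40 · 1 ≈ 6.32456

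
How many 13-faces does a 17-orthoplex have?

Each 13-face is the convex hull of 14 vertices, one chosen as ±e_i from each of 14 distinct axes: 2^14·C(17,14) = 11141120.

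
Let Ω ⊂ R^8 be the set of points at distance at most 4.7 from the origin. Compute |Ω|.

The n-ball volume is π^(n/2)·r^n/Γ(n/2+1). With n=8, r=4.7: V ≈ 966432.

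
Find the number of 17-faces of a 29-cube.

Choose 17 of 29 axes to span the face (C(29,17) = 51895935 ways), then fix each of the remaining 12 coordinates at one of its two extreme values (2^12 = 4096 ways): 51895935·4096 = 212565749760.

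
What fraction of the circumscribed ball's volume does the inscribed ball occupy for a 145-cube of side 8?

The radii are 8/2 and 8√145/2, so the volume ratio is (1/√145)^145 = 145^{-145/2} ≈ 1.99903e-157.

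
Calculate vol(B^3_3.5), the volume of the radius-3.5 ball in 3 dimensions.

V = 343·π/6 ≈ 179.594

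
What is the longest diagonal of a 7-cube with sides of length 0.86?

The space diagonal of an n-cube of side s is s√n. Here 0.86·√7 ≈ 2.27535.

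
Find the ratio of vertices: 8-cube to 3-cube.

The 8-cube has 2^8 = 256 vertices. The 3-cube has 2^3 = 8 vertices. Ratio: 256/8 = 32.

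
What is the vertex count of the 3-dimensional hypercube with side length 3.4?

An n-cube has 2^n vertices; for n = 3 that is 2^3 = 8.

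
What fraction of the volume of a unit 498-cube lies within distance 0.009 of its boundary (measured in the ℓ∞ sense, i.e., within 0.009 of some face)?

1 - (1 - 2·0.009)^498 = 1 - 0.982^498 ≈ 0.999882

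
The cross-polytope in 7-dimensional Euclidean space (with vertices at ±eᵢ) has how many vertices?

The vertices are ±e_1, ..., ±e_7, so there are 2·7 = 14.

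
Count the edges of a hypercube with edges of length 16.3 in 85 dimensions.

The 85-cube has n·2^(n-1) = 85·2^84 = 85·19342813113834066795298816 = 1644139114675895677600399360 edges.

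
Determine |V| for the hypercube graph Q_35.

The 35-cube has 2^35 = 34359738368 vertices.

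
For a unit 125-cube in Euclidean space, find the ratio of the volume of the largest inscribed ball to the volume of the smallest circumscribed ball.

V_in/V_out = n^(-n/2) = 125^(-125/2) ≈ 8.77252e-132.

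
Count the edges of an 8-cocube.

f_1(8-orthoplex) = 2^2 · (8 choose 2) = 112.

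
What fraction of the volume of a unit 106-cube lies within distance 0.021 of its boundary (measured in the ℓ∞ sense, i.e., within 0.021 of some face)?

Shell fraction = 1 - (1-0.042)^106 ≈ 0.989414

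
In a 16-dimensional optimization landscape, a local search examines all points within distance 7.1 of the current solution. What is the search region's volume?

The n-ball volume is π^(n/2)·r^n/Γ(n/2+1). With n=16, r=7.1: V ≈ 9.81323e+12.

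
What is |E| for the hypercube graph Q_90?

Each of the 2^90 = 1237940039285380274899124224 vertices has degree 90; total edges = 90·2^90/2 = 55707301767842112370460590080.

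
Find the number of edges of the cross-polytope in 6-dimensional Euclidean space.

An n-cross-polytope has 2^(k+1)·C(n,k+1) k-faces. Here 2^2·C(6,2) = 4·15 = 60.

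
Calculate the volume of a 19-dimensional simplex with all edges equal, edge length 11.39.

V_19 = √(20) · 11.39^19 / (19! · 2^(19/2)) ≈ 6.01986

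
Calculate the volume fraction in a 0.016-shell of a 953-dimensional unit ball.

Shell fraction = 1 - (1-0.016)^953 ≈ 0.999999789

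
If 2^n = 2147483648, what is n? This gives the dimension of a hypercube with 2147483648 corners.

Since 2^n = 2147483648, we have n = 31.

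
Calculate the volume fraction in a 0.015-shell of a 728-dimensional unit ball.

Shell fraction = 1 - (1-0.015)^728 ≈ 0.999983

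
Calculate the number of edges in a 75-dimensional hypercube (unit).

Number of 1-faces = C(75,1)·2^(75-1) = 75·18889465931478580854784 = 1416709944860893564108800.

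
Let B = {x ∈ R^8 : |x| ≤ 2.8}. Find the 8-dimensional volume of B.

V_8(2.8) = π^(8/2) · (2.8)^8 / Γ(8/2 + 1) ≈ 15333.9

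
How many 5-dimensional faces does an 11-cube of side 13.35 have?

Choose 5 of 11 axes to span the face (C(11,5) = 462 ways), then fix each of the remaining 6 coordinates at one of its two extreme values (2^6 = 64 ways): 462·64 = 29568.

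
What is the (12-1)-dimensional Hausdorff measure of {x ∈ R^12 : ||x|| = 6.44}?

|∂B_12(6.44)| ≈ 1.26617e+10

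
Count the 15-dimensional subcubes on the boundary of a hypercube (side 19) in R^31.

An n-cube has C(n,k)·2^(n-k) k-faces. Here C(31,15)·2^16 = 300540195·65536 = 19696202219520.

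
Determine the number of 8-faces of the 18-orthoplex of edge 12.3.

Number of 8-faces = 2^(8+1) · C(18,8+1) = 512 · 48620 = 24893440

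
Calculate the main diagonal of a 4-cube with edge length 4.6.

d = √(4.6² + 4.6² + ... + 4.6²) [4 terms] = √(4·4.6²) = 4.6√4 = 9.2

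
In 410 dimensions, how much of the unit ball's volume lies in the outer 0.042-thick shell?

V(inner)/V(outer) = ((1-0.042)/1)^410 ≈ 2.29e-08, so the shell fraction is 0.9999999771.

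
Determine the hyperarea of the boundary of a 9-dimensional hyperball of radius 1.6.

S_9(1.6) = 2·π^(9/2)·(1.6)^8 / Γ(9/2) ≈ 1275.03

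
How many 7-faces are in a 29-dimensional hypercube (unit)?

Number of 7-faces = C(29,7) · 2^(29-7) = 1560780 · 4194304 = 6546385797120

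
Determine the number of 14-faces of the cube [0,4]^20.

Number of 14-faces = C(20,14) · 2^(20-14) = 38760 · 64 = 2480640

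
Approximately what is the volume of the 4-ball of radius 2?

Volume = π^{4/2}·(2)^4/Γ(3) = 8·π^2 ≈ 78.9568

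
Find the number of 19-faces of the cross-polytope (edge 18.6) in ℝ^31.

f_19(31-orthoplex) = 2^20 · (31 choose 20) = 88785357373440.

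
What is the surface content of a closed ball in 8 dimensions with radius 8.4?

|∂B_8(8.4)| ≈ 9.58149e+07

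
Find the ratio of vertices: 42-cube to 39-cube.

The 42-cube has 2^42 = 4398046511104 vertices. The 39-cube has 2^39 = 549755813888 vertices. Ratio: 4398046511104/549755813888 = 8.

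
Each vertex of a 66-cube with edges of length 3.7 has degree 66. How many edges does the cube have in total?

An n-cube has n·2^(n-1) edges. With n = 66: 66·36893488147419103232 = 2434970217729660813312.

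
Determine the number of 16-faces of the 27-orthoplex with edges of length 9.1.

f_16(27-orthoplex) = 2^17 · (27 choose 17) = 1105760747520.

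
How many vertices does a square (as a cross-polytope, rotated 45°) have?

Number of vertices = 2n = 4.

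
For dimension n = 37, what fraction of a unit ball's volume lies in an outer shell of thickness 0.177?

1 - (1-0.177)^37 ≈ 0.999259 ≈ 99.93%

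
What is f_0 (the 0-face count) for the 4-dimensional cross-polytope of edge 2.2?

Each 0-face is the convex hull of 1 vertex, one chosen as ±e_i from each of 1 distinct axis: 2^1·C(4,1) = 8.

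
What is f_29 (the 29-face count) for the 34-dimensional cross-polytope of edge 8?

Each 29-face is the convex hull of 30 vertices, one chosen as ±e_i from each of 30 distinct axes: 2^30·C(34,30) = 49795850829824.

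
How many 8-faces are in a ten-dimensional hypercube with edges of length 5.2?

f_8(10-cube) = (10 choose 8) · 2^2 = 180.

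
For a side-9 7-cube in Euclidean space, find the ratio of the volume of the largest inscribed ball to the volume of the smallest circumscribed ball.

Volume scales as r^n, and r_in/r_out = 1/√7, giving (1/√7)^7 ≈ 0.00110194.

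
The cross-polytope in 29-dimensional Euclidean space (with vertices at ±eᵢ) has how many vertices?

Number of vertices = 2n = 58.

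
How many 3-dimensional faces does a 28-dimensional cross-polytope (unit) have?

Number of 3-faces = 2^(3+1) · C(28,3+1) = 16 · 20475 = 327600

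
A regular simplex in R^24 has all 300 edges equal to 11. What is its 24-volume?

V = (11^24 / 24!) · √((24+1) / 2^24) ≈ 0.0193789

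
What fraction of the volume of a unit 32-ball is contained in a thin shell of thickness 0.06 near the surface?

Shell fraction = 1 - (1-0.06)^32 ≈ 0.861933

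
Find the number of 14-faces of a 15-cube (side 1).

Choose 14 of 15 axes to span the face (C(15,14) = 15 ways), then fix each of the remaining 1 coordinate at one of its two extreme values (2^1 = 2 ways): 15·2 = 30.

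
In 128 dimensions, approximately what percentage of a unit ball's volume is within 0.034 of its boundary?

1 - (1-0.034)^128 ≈ 0.988058 ≈ 98.81%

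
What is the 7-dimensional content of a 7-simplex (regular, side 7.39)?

For a regular n-simplex with edge a, V = (a^n / n!)·√((n+1)/2^n). With a=7.39, n=7: V ≈ 59.7064.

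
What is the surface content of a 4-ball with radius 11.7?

The surface area of an n-ball is 2π^(n/2) r^(n-1) / Γ(n/2). For n=4, r=11.7: 31614.6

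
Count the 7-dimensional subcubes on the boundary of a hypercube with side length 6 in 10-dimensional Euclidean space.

Number of 7-faces = C(10,7) · 2^(10-7) = 120 · 8 = 960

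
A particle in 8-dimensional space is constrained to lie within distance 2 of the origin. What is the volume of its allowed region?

Volume = π^{8/2}·(2)^8/Γ(5) = 32·π^4/3 ≈ 1039.03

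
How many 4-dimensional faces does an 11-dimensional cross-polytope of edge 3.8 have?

Each 4-face is the convex hull of 5 vertices, one chosen as ±e_i from each of 5 distinct axes: 2^5·C(11,5) = 14784.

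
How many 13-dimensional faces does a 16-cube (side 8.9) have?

f_13(16-cube) = (16 choose 13) · 2^3 = 4480.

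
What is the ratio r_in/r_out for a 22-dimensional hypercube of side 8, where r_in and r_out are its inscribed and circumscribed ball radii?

Ratio = (s/2)/(s√22/2) = 22^(-1/2) ≈ 0.213201.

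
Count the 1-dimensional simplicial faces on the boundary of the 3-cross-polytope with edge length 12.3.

f_1(3-orthoplex) = 2^2 · (3 choose 2) = 12.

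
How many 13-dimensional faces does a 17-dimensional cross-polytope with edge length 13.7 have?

An n-cross-polytope has 2^(k+1)·C(n,k+1) k-faces. Here 2^14·C(17,14) = 16384·680 = 11141120.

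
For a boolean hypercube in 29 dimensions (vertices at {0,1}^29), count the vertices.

The 29-cube has 2^29 = 536870912 vertices.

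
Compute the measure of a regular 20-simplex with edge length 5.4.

V_20 = √(21) · 5.4^20 / (20! · 2^(20/2)) ≈ 8.17636e-07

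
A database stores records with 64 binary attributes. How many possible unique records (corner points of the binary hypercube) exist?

The 64-cube has 2^64 = 18446744073709551616 vertices.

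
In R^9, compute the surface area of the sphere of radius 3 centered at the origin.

S = n·V_n(r)/r = 9·V_9(3)/3 (volume-to-surface relation), giving 69984·π^4/35 ≈ 194774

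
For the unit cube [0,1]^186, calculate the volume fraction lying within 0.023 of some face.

1 - (1 - 2·0.023)^186 = 1 - 0.954^186 ≈ 0.999843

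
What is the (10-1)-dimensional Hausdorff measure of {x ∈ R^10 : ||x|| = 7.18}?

S = n·V_n(r)/r = 10·V_10(7.18)/7.18 (volume-to-surface relation), giving 1.29327e+09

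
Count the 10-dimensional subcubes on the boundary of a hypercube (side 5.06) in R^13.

Choose 10 of 13 axes to span the face (C(13,10) = 286 ways), then fix each of the remaining 3 coordinates at one of its two extreme values (2^3 = 8 ways): 286·8 = 2288.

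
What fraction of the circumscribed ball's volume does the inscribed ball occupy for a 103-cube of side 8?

Volume scales as r^n, and r_in/r_out = 1/√103, giving (1/√103)^103 ≈ 2.18214e-104.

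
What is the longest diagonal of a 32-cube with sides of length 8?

||(8,8,...,8)|| = √(32)·8 ≈ 45.2548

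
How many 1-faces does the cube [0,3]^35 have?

Number of 1-faces = C(35,1)·2^(35-1) = 35·17179869184 = 601295421440.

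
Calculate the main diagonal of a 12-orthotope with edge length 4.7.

||(4.7,4.7,...,4.7)|| = √(12)·4.7 ≈ 16.2813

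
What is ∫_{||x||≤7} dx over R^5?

V = 134456·π^2/15 ≈ 88468.5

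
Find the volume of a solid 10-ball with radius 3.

V = 19683·π^5/40 ≈ 150585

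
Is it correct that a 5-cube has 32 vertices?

True. The 5-cube has 2^5 = 32 vertices.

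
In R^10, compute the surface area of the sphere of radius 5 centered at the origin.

S = n·V_n(r)/r = 10·V_10(5)/5 (volume-to-surface relation), giving 1953125·π^5/12 ≈ 4.98079e+07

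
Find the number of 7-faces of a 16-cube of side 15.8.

Number of 7-faces = C(16,7) · 2^(16-7) = 11440 · 512 = 5857280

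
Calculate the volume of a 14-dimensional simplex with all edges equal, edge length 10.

V_14 = √(15) · 10^14 / (14! · 2^(14/2)) ≈ 34.7078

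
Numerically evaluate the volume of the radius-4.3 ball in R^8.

Volume = π^{8/2}·(4.3)^8/Γ(5) ≈ 474390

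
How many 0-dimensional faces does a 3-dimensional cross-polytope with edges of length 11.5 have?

f_0(3-orthoplex) = 2^1 · (3 choose 1) = 6.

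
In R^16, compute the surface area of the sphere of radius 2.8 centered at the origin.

S_16(2.8) = 2·π^(16/2)·(2.8)^15 / Γ(16/2) ≈ 1.91942e+07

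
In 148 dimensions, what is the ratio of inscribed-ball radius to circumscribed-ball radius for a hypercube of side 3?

For an n-cube of any side s, the inradius is s/2 and the circumradius is s√n/2, so the ratio is 1/√148 ≈ 0.0821995.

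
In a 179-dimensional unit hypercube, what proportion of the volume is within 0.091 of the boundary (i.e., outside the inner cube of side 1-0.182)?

1 - (1 - 2·0.091)^179 = 1 - 0.818^179 ≈ 1 - 2.415e-16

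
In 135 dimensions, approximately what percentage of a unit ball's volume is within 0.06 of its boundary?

1 - (1-0.06)^135 ≈ 0.999764 ≈ 99.9764%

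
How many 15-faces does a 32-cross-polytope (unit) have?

f_15(32-orthoplex) = 2^16 · (32 choose 16) = 39392404439040.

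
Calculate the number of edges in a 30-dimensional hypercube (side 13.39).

Each of the 2^30 = 1073741824 vertices has degree 30; total edges = 30·2^30/2 = 16106127360.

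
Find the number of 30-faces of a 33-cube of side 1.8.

f_30(33-cube) = (33 choose 30) · 2^3 = 43648.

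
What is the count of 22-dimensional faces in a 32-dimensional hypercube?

f_22(32-cube) = (32 choose 22) · 2^10 = 66060533760.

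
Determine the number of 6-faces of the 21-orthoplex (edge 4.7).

Each 6-face is the convex hull of 7 vertices, one chosen as ±e_i from each of 7 distinct axes: 2^7·C(21,7) = 14883840.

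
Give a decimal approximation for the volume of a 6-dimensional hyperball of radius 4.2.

V_6(4.2) = π^(6/2) · (4.2)^6 / Γ(6/2 + 1) ≈ 28365.7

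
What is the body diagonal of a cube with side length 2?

d = √(2² + 2² + ... + 2²) [3 terms] = √(3·2²) = 2√3 ≈ 3.4641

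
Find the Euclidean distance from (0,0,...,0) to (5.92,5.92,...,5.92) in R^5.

The space diagonal of an n-cube of side s is s√n. Here 5.92·√5 ≈ 13.2375.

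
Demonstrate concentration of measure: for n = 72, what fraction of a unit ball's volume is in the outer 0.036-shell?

1 - (1-0.036)^72 ≈ 0.928625 ≈ 92.86%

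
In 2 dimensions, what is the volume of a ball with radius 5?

V = 25·π ≈ 78.5398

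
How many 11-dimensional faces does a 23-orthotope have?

Number of 11-faces = C(23,11) · 2^(23-11) = 1352078 · 4096 = 5538111488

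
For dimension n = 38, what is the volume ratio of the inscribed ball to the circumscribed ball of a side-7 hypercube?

The radii are 7/2 and 7√38/2, so the volume ratio is (1/√38)^38 = 38^{-38/2} ≈ 9.64077e-31.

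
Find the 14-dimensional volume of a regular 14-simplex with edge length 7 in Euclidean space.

V = (7^14 / 14!) · √((14+1) / 2^14) ≈ 0.235396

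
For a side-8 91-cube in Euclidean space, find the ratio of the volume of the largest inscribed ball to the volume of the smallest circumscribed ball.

V_in/V_out = n^(-n/2) = 91^(-91/2) ≈ 7.30494e-90.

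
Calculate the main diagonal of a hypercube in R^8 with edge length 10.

d = √(10² + 10² + ... + 10²) [8 terms] = √(8·10²) = 10√8 ≈ 28.2843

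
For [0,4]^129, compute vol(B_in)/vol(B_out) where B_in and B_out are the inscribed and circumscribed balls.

V_in / V_out = (r_in/r_out)^129 = (1/√129)^129 = 129^(-129/2) ≈ 7.36146e-137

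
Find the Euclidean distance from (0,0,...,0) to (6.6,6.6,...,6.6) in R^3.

||(6.6,6.6,...,6.6)|| = √(3)·6.6 ≈ 11.4315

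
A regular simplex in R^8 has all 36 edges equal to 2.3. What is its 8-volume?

V = (2.3^8 / 8!) · √((8+1) / 2^8) ≈ 0.00364169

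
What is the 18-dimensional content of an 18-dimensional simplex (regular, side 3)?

V = (3^18 / 18!) · √((18+1) / 2^18) ≈ 5.15167e-10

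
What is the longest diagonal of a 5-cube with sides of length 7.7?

Diagonal = √5 · 7.7 ≈ 17.2177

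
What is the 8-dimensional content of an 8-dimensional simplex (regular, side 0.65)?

For a regular n-simplex with edge a, V = (a^n / n!)·√((n+1)/2^n). With a=0.65, n=8: V ≈ 1.48179e-07.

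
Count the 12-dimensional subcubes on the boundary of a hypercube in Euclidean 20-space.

Number of 12-faces = C(20,12) · 2^(20-12) = 125970 · 256 = 32248320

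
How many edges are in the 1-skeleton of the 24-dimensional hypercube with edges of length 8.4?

Number of 1-faces = C(24,1)·2^(24-1) = 24·8388608 = 201326592.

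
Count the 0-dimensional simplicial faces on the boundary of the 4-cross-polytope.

Each 0-face is the convex hull of 1 vertex, one chosen as ±e_i from each of 1 distinct axis: 2^1·C(4,1) = 8.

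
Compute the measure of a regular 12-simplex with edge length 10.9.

For a regular n-simplex with edge a, V = (a^n / n!)·√((n+1)/2^n). With a=10.9, n=12: V ≈ 330.805.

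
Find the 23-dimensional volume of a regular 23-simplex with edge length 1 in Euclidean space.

For a regular n-simplex with edge a, V = (a^n / n!)·√((n+1)/2^n). With a=1, n=23: V ≈ 6.54284e-26.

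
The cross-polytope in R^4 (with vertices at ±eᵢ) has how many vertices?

An n-cross-polytope has 2n vertices; here n = 4, giving 8.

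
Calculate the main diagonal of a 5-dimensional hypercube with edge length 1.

||(1,1,...,1)|| = √(5)·1 ≈ 2.23607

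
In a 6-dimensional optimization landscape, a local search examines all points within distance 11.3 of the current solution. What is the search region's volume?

V_6(11.3) = π^(6/2) · (11.3)^6 / Γ(6/2 + 1) ≈ 1.07589e+07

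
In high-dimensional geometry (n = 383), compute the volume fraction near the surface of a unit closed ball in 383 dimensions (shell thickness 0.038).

1 - (1-0.038)^383 ≈ 0.9999996402 ≈ 99.999964%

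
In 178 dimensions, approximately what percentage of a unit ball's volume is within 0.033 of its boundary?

1 - (1-0.033)^178 ≈ 0.997454 ≈ 99.75%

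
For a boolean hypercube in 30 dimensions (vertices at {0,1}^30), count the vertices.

Each vertex is a binary string of length 30, so there are 2^30 = 1073741824.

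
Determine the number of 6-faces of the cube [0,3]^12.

Choose 6 of 12 axes to span the face (C(12,6) = 924 ways), then fix each of the remaining 6 coordinates at one of its two extreme values (2^6 = 64 ways): 924·64 = 59136.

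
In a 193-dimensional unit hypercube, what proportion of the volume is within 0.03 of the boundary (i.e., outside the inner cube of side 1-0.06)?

Shell fraction = 1 - (1-0.06)^193 ≈ 0.999993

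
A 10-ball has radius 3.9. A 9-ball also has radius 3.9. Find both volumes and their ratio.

V_10(3.9) ≈ 2.07594e+06. V_9(3.9) ≈ 688492. Ratio V_10/V_9 ≈ 3.015.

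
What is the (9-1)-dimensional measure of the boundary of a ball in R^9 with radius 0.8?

The surface area of an n-ball is 2π^(n/2) r^(n-1) / Γ(n/2). For n=9, r=0.8: 4.98058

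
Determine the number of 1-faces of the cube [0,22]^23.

Choose 1 of 23 axes to span the face (C(23,1) = 23 ways), then fix each of the remaining 22 coordinates at one of its two extreme values (2^22 = 4194304 ways): 23·4194304 = 96468992.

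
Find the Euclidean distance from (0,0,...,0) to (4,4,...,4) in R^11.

d = √(4² + 4² + ... + 4²) [11 terms] = √(11·4²) = 4√11 ≈ 13.2665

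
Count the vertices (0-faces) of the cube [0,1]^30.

Number of vertices = 2^30 = 1073741824.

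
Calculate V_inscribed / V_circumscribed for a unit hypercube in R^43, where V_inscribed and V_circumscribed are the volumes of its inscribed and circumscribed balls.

V_in / V_out = (r_in/r_out)^43 = (1/√43)^43 = 43^(-43/2) ≈ 7.59326e-36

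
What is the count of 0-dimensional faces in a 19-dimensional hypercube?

f_0(19-cube) = (19 choose 0) · 2^19 = 524288.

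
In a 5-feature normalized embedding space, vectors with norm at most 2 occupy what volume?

The n-ball volume is π^(n/2)·r^n/Γ(n/2+1). With n=5, r=2: V = 256·π^2/15 ≈ 168.441.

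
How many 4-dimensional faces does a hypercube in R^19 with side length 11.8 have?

Number of 4-faces = C(19,4) · 2^(19-4) = 3876 · 32768 = 127008768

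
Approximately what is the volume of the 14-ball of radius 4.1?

V_14(4.1) = π^(14/2) · (4.1)^14 / Γ(14/2 + 1) ≈ 2.27296e+08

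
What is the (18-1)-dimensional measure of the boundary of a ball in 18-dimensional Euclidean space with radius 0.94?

|∂B_18(0.94)| ≈ 0.516454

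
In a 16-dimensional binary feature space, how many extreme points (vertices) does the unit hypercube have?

An n-cube has 2^n vertices; for n = 16 that is 2^16 = 65536.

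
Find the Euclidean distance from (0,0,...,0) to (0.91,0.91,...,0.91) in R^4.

The space diagonal of an n-cube of side s is s√n. Here 0.91·√4 = 1.82.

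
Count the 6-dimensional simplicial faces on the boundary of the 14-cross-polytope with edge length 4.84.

An n-cross-polytope has 2^(k+1)·C(n,k+1) k-faces. Here 2^7·C(14,7) = 128·3432 = 439296.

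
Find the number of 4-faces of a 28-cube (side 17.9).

An n-cube has C(n,k)·2^(n-k) k-faces. Here C(28,4)·2^24 = 20475·16777216 = 343513497600.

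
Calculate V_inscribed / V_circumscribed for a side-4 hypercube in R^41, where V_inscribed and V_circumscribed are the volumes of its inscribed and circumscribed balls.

V_in / V_out = (r_in/r_out)^41 = (1/√41)^41 = 41^(-41/2) ≈ 8.66824e-34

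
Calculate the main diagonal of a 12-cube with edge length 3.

||(3,3,...,3)|| = √(12)·3 ≈ 10.3923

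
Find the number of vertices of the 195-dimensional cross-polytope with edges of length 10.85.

Number of vertices = 2n = 390.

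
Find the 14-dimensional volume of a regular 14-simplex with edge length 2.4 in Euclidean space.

V = (2.4^14 / 14!) · √((14+1) / 2^14) ≈ 7.30104e-08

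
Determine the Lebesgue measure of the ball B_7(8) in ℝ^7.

V_7(8) = π^(7/2) · (8)^7 / Γ(7/2 + 1) = 33554432·π^3/105 ≈ 9.90855e+06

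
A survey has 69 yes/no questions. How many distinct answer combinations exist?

An n-cube has 2^n vertices; for n = 69 that is 2^69 = 590295810358705651712.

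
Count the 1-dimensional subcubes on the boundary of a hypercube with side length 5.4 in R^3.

Choose 1 of 3 axes to span the face (C(3,1) = 3 ways), then fix each of the remaining 2 coordinates at one of its two extreme values (2^2 = 4 ways): 3·4 = 12.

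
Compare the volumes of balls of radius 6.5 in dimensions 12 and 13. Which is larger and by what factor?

V_12(6.5) ≈ 7.59499e+09, V_13(6.5) ≈ 3.36678e+10. The 13-ball is larger by a factor of 4.433.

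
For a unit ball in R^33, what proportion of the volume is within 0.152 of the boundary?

Shell fraction = 1 - (1-0.152)^33 ≈ 0.995664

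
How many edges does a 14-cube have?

Each of the 2^14 = 16384 vertices has degree 14; total edges = 14·2^14/2 = 114688.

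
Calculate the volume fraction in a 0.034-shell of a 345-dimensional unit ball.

Shell fraction = 1 - (1-0.034)^345 ≈ 0.999993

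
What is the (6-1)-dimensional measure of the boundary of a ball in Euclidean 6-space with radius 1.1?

S = n·V_n(r)/r = 6·V_6(1.1)/1.1 (volume-to-surface relation), giving 49.9359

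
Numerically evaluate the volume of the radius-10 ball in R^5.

Volume = π^{5/2}·(10)^5/Γ(7/2) = 160000·π^2/3 ≈ 526379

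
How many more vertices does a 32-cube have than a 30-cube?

The 32-cube has 2^32 = 4294967296 vertices. The 30-cube has 2^30 = 1073741824 vertices. Difference: 4294967296 - 1073741824 = 3221225472.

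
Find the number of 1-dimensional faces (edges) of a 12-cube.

Each of the 2^12 = 4096 vertices has degree 12; total edges = 12·2^12/2 = 24576.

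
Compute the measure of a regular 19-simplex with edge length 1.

V_19 = √(20) · 1^19 / (19! · 2^(19/2)) ≈ 5.07733e-20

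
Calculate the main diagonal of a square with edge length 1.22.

||(1.22,1.22,...,1.22)|| = √(2)·1.22 ≈ 1.72534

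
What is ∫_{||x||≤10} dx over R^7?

The n-ball volume is π^(n/2)·r^n/Γ(n/2+1). With n=7, r=10: V = 32000000·π^3/21 ≈ 4.72477e+07.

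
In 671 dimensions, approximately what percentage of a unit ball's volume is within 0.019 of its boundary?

1 - (1-0.019)^671 ≈ 0.9999974302 ≈ 99.999743%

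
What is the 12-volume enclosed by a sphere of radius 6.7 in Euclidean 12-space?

V_12(6.7) = π^(12/2) · (6.7)^12 / Γ(12/2 + 1) ≈ 1.09261e+10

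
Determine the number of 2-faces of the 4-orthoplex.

Each 2-face is the convex hull of 3 vertices, one chosen as ±e_i from each of 3 distinct axes: 2^3·C(4,3) = 32.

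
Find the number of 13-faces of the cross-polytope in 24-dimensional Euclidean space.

Number of 13-faces = 2^(13+1) · C(24,13+1) = 16384 · 1961256 = 32133218304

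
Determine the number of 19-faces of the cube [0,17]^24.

An n-cube has C(n,k)·2^(n-k) k-faces. Here C(24,19)·2^5 = 42504·32 = 1360128.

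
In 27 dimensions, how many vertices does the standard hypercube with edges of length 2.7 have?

Each vertex is a binary string of length 27, so there are 2^27 = 134217728.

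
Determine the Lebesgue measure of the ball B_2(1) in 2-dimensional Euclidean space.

Volume = π^{2/2}·(1)^2/Γ(2) = π ≈ 3.14159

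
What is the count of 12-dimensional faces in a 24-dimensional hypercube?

f_12(24-cube) = (24 choose 12) · 2^12 = 11076222976.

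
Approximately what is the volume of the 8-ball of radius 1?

The n-ball volume is π^(n/2)·r^n/Γ(n/2+1). With n=8, r=1: V = π^4/24 ≈ 4.05871.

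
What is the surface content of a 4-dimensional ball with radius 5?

S = n·V_n(r)/r = 4·V_4(5)/5 (volume-to-surface relation), giving 250·π^2 ≈ 2467.4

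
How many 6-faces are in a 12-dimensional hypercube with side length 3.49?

Choose 6 of 12 axes to span the face (C(12,6) = 924 ways), then fix each of the remaining 6 coordinates at one of its two extreme values (2^6 = 64 ways): 924·64 = 59136.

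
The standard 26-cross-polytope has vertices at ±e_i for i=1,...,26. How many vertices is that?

An n-cross-polytope has 2n vertices; here n = 26, giving 52.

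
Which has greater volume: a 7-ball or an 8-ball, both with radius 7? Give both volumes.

V_7(7) ≈ 3.89105e+06. V_8(7) ≈ 2.33977e+07. The 8-ball is larger.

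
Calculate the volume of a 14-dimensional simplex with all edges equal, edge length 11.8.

V_14 = √(15) · 11.8^14 / (14! · 2^(14/2)) ≈ 352.189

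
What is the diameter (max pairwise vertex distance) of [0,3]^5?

The space diagonal of an n-cube of side s is s√n. Here 3·√5 ≈ 6.7082.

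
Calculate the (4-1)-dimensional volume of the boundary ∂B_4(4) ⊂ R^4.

S = n·V_n(r)/r = 4·V_4(4)/4 (volume-to-surface relation), giving 128·π^2 ≈ 1263.31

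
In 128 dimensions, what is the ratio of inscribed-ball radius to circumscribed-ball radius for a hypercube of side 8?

Ratio = (s/2)/(s√128/2) = 128^(-1/2) ≈ 0.0883883.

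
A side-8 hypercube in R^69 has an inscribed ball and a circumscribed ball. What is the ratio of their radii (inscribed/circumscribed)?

Ratio = (s/2)/(s√69/2) = 69^(-1/2) ≈ 0.120386.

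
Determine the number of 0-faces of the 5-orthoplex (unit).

f_0(5-orthoplex) = 2^1 · (5 choose 1) = 10.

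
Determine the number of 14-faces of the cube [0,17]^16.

f_14(16-cube) = (16 choose 14) · 2^2 = 480.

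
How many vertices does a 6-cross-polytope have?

An n-cross-polytope has 2^(k+1)·C(n,k+1) k-faces. Here 2^1·C(6,1) = 2·6 = 12.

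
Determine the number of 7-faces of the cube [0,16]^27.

f_7(27-cube) = (27 choose 7) · 2^20 = 931166945280.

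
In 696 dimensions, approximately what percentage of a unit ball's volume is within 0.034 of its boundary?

1 - (1-0.034)^696 ≈ 1 - 3.5e-11 ≈ (100 - 3.5e-09)%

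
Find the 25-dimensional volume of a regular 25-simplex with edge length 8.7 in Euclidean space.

V_25 = √(26) · 8.7^25 / (25! · 2^(25/2)) ≈ 1.74561e-05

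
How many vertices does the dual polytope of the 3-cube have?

The 3-dimensional cross-polytope has 2n = 2·3 = 6 vertices.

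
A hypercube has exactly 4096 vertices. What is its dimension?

The n-cube has 2^n vertices, and 4096 = 2^12, so n = 12.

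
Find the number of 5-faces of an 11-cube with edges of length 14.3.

Choose 5 of 11 axes to span the face (C(11,5) = 462 ways), then fix each of the remaining 6 coordinates at one of its two extreme values (2^6 = 64 ways): 462·64 = 29568.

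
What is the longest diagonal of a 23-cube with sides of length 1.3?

||(1.3,1.3,...,1.3)|| = √(23)·1.3 ≈ 6.23458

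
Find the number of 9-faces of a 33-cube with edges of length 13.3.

Choose 9 of 33 axes to span the face (C(33,9) = 38567100 ways), then fix each of the remaining 24 coordinates at one of its two extreme values (2^24 = 16777216 ways): 38567100·16777216 = 647048567193600.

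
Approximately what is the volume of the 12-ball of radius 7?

V = 13841287201·π^6/720 ≈ 1.84818e+10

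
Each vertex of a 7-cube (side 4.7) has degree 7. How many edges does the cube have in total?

Each of the 2^7 = 128 vertices has degree 7; total edges = 7·2^7/2 = 448.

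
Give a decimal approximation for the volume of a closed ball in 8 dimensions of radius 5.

V_8(5) = π^(8/2) · (5)^8 / Γ(8/2 + 1) = 390625·π^4/24 ≈ 1.58543e+06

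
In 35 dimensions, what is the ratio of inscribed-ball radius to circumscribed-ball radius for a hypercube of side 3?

r_in / r_out = (3/2) / (3√35/2) = 1/√35 ≈ 0.169031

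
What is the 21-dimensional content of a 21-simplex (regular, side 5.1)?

V_21 = √(22) · 5.1^21 / (21! · 2^(21/2)) ≈ 4.58169e-08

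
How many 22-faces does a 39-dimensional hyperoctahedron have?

An n-cross-polytope has 2^(k+1)·C(n,k+1) k-faces. Here 2^23·C(39,23) = 8388608·37711260990 = 316344985630801920.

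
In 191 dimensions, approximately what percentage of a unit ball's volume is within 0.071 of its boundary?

1 - (1-0.071)^191 ≈ 0.999999222 ≈ 99.999922%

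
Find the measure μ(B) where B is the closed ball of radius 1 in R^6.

The n-ball volume is π^(n/2)·r^n/Γ(n/2+1). With n=6, r=1: V = π^3/6 ≈ 5.16771.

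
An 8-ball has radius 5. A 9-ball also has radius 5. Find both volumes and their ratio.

V_8(5) ≈ 1.58543e+06. V_9(5) ≈ 6.4424e+06. Ratio V_8/V_9 ≈ 0.2461.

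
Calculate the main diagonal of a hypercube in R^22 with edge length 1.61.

Diagonal = √22 · 1.61 ≈ 7.55157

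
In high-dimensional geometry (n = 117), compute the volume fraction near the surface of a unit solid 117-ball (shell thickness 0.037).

1 - (1-0.037)^117 ≈ 0.987858 ≈ 98.79%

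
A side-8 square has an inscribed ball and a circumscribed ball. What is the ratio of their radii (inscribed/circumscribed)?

Ratio = (s/2)/(s√2/2) = 2^(-1/2) ≈ 0.707107.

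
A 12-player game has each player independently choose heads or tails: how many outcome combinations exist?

Number of vertices = 2^12 = 4096.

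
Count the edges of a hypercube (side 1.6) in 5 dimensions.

Each of the 2^5 = 32 vertices has degree 5; total edges = 5·2^5/2 = 80.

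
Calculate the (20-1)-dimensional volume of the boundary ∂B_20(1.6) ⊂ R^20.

|∂B_20(1.6)| ≈ 3899.83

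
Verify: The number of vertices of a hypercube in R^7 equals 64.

False. The 7-cube has 2^7 = 128 vertices.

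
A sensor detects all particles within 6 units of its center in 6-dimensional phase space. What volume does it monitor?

Volume = π^{6/2}·(6)^6/Γ(4) = 7776·π^3 ≈ 241105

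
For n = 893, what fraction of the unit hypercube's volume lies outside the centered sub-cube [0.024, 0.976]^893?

1 - (1 - 2·0.024)^893 = 1 - 0.952^893 ≈ 1 - 8.371e-20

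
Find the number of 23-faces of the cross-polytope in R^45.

Number of 23-faces = 2^(23+1) · C(45,23+1) = 16777216 · 3773655750150 = 63311437629908582400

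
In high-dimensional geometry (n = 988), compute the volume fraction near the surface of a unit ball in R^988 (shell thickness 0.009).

1 - (1-0.009)^988 ≈ 0.999868 ≈ 99.9868%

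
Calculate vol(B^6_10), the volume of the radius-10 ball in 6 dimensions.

Volume = π^{6/2}·(10)^6/Γ(4) = 500000·π^3/3 ≈ 5.16771e+06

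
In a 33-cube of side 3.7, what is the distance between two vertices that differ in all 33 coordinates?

d = √(3.7² + 3.7² + ... + 3.7²) [33 terms] = √(33·3.7²) = 3.7√33 ≈ 21.2549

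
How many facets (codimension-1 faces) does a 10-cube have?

An n-cube has C(n,k)·2^(n-k) k-faces. Here C(10,9)·2^1 = 10·2 = 20.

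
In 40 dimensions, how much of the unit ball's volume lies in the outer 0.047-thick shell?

1 - (1-0.047)^40 ≈ 0.854214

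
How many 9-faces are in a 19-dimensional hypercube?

Choose 9 of 19 axes to span the face (C(19,9) = 92378 ways), then fix each of the remaining 10 coordinates at one of its two extreme values (2^10 = 1024 ways): 92378·1024 = 94595072.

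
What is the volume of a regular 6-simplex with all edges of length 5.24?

Volume = 5.24^6 · √(7/2^6) / 6! ≈ 9.50855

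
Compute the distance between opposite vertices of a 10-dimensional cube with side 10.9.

The space diagonal of an n-cube of side s is s√n. Here 10.9·√10 ≈ 34.4688.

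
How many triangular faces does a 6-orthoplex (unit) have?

An n-cross-polytope has 2^(k+1)·C(n,k+1) k-faces. Here 2^3·C(6,3) = 8·20 = 160.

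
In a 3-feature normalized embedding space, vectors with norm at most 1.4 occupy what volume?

Volume = π^{3/2}·(1.4)^3/Γ(5/2) ≈ 11.494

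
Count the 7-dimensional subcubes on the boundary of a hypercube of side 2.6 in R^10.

Choose 7 of 10 axes to span the face (C(10,7) = 120 ways), then fix each of the remaining 3 coordinates at one of its two extreme values (2^3 = 8 ways): 120·8 = 960.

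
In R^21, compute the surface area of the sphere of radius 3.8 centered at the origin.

The surface area of an n-ball is 2π^(n/2) r^(n-1) / Γ(n/2). For n=21, r=3.8: 1.15462e+11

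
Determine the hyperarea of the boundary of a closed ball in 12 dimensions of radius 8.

S_12(8) = 2·π^(12/2)·(8)^11 / Γ(12/2) = 2147483648·π^6/15 ≈ 1.37638e+11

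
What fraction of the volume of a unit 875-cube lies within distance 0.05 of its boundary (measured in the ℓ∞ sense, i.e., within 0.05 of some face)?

1 - (1 - 2·0.05)^875 = 1 - 0.9^875 ≈ 1 - 9.166e-41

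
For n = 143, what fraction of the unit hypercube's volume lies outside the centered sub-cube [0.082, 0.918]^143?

Shell fraction = 1 - (1-0.164)^143 ≈ 1 - 7.508e-12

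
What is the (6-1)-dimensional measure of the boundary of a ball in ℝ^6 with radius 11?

The surface area of an n-ball is 2π^(n/2) r^(n-1) / Γ(n/2). For n=6, r=11: 161051·π^3 ≈ 4.99359e+06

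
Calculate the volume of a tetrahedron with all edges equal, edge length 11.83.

Volume = (√2/12) · 11.83³ = 195.114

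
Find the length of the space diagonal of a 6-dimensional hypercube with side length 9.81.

d = √(9.81² + 9.81² + ... + 9.81²) [6 terms] = √(6·9.81²) = 9.81√6 ≈ 24.0295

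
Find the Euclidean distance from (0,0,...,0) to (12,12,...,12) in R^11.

The space diagonal of an n-cube of side s is s√n. Here 12·√11 ≈ 39.7995.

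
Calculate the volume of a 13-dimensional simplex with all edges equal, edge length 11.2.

For a regular n-simplex with edge a, V = (a^n / n!)·√((n+1)/2^n). With a=11.2, n=13: V ≈ 289.683.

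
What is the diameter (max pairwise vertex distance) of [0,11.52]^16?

||(11.52,11.52,...,11.52)|| = √(16)·11.52 = 46.08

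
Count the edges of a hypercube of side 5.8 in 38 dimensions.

The 38-cube has n·2^(n-1) = 38·2^37 = 38·137438953472 = 5222680231936 edges.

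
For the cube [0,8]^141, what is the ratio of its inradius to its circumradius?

r_in = 8/2 (half the side); r_out = 8√141/2 (half the diagonal). Ratio = 1/√141 ≈ 0.0842152.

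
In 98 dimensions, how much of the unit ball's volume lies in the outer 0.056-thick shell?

1 - (1-0.056)^98 ≈ 0.996474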